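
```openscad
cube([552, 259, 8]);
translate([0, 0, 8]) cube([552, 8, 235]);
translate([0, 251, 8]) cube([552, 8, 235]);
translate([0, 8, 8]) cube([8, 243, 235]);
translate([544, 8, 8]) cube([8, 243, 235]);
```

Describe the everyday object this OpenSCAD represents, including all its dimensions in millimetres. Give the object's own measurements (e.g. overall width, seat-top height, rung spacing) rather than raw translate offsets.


An open-topped rectangular box: outside dimensions 552×259×243 mm, with a uniform wall and base thickness of 8 mm. The base is a full 552×259 slab on the floor; four walls sit on top of the base. The front and back walls (the −y and +y sides) span the full width; the two side walls fit between them.


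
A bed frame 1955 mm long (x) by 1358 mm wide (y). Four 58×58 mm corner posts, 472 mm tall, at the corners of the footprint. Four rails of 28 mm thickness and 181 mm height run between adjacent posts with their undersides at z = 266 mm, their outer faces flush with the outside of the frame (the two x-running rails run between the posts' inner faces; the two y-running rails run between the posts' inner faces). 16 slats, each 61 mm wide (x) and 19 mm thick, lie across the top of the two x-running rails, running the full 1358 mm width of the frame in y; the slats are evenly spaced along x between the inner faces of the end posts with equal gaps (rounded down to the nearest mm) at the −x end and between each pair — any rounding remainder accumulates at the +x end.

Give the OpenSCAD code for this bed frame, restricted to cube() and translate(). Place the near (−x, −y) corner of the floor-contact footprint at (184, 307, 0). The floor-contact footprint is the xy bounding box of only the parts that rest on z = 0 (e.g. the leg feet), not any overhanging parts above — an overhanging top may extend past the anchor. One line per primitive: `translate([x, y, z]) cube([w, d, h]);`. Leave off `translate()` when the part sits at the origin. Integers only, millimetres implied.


// slat z = rail_z + rail_h = 266 + 181 = 447
// slat gap = ⌊(1839 − 16·61) / 17⌋ = 50
translate([184, 307, 0]) cube([58, 58, 472]);
translate([184, 1607, 0]) cube([58, 58, 472]);
translate([2081, 307, 0]) cube([58, 58, 472]);
translate([2081, 1607, 0]) cube([58, 58, 472]);
translate([242, 307, 266]) cube([1839, 28, 181]);
translate([242, 1637, 266]) cube([1839, 28, 181]);
translate([184, 365, 266]) cube([28, 1242, 181]);
translate([2111, 365, 266]) cube([28, 1242, 181]);
translate([292, 307, 447]) cube([61, 1358, 19]);
translate([403, 307, 447]) cube([61, 1358, 19]);
translate([514, 307, 447]) cube([61, 1358, 19]);
translate([625, 307, 447]) cube([61, 1358, 19]);
translate([736, 307, 447]) cube([61, 1358, 19]);
translate([847, 307, 447]) cube([61, 1358, 19]);
translate([958, 307, 447]) cube([61, 1358, 19]);
translate([1069, 307, 447]) cube([61, 1358, 19]);
translate([1180, 307, 447]) cube([61, 1358, 19]);
translate([1291, 307, 447]) cube([61, 1358, 19]);
translate([1402, 307, 447]) cube([61, 1358, 19]);
translate([1513, 307, 447]) cube([61, 1358, 19]);
translate([1624, 307, 447]) cube([61, 1358, 19]);
translate([1735, 307, 447]) cube([61, 1358, 19]);
translate([1846, 307, 447]) cube([61, 1358, 19]);
translate([1957, 307, 447]) cube([61, 1358, 19]);


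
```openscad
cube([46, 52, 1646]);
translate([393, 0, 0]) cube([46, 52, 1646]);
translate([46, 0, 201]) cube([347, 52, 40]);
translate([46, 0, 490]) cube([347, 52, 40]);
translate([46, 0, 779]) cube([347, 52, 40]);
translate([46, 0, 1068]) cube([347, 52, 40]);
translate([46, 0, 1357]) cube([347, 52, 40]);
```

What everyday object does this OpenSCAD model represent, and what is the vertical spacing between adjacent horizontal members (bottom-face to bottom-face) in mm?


A ladder. The rung spacing is 289 mm.

Two tall 46×52 posts with 5 short bars between them — a ladder. Adjacent rungs sit at z = 201 and z = 490, so the spacing is 490 − 201 = 289 mm.


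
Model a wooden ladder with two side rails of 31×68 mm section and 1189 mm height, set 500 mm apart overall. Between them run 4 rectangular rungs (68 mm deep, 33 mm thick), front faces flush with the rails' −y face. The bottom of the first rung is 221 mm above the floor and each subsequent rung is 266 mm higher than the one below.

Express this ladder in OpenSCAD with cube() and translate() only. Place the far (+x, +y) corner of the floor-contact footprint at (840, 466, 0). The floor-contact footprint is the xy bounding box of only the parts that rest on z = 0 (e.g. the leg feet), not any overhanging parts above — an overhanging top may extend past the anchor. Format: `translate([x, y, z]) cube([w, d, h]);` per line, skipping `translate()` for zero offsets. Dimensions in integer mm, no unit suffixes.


// rung span = 500 - 2*31 = 438
// rung[k] z = 221 + k*266
translate([340, 398, 0]) cube([31, 68, 1189]);
translate([809, 398, 0]) cube([31, 68, 1189]);
translate([371, 398, 221]) cube([438, 68, 33]);
translate([371, 398, 487]) cube([438, 68, 33]);
translate([371, 398, 753]) cube([438, 68, 33]);
translate([371, 398, 1019]) cube([438, 68, 33]);


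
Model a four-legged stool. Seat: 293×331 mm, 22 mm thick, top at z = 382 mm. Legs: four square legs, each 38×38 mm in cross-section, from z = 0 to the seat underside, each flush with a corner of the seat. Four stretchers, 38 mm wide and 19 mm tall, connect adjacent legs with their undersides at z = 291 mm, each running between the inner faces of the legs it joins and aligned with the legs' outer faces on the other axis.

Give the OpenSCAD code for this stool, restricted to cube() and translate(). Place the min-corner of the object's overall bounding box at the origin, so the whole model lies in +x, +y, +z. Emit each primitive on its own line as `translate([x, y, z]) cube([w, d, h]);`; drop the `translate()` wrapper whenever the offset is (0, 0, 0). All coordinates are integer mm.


// leg_h = 382 - 22 = 360
// stretcher span = 293 - 2*38 = 217
translate([0, 0, 360]) cube([293, 331, 22]);
cube([38, 38, 360]);
translate([255, 0, 0]) cube([38, 38, 360]);
translate([0, 293, 0]) cube([38, 38, 360]);
translate([255, 293, 0]) cube([38, 38, 360]);
translate([38, 0, 291]) cube([217, 38, 19]);
translate([38, 293, 291]) cube([217, 38, 19]);
translate([0, 38, 291]) cube([38, 255, 19]);
translate([255, 38, 291]) cube([38, 255, 19]);


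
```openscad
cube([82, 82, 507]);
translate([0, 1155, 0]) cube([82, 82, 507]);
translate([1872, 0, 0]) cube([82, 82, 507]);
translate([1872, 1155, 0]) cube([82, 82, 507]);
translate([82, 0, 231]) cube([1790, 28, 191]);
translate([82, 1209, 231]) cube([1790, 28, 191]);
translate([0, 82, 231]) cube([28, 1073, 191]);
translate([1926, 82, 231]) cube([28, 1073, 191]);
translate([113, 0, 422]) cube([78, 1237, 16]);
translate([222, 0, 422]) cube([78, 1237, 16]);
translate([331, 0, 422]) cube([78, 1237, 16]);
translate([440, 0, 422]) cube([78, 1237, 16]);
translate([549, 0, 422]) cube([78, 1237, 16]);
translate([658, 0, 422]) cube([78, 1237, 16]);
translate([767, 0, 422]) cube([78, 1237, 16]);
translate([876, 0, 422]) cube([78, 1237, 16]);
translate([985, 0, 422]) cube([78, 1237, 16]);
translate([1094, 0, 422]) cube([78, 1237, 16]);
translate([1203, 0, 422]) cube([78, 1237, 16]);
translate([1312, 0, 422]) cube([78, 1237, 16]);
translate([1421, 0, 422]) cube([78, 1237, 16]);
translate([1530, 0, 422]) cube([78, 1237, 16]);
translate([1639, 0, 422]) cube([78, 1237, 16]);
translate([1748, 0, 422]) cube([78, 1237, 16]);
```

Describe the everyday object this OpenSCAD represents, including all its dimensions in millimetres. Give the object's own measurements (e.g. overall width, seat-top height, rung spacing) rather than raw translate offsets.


A bed frame 1954 mm long (x) by 1237 mm wide (y). Four 82×82 mm corner posts, 507 mm tall, at the corners of the footprint. Four rails of 28 mm thickness and 191 mm height run between adjacent posts with their undersides at z = 231 mm, their outer faces flush with the outside of the frame (the two x-running rails run between the posts' inner faces; the two y-running rails run between the posts' inner faces). 16 slats, each 78 mm wide (x) and 16 mm thick, lie across the top of the two x-running rails, running the full 1237 mm width of the frame in y; along x they sit between the end posts with a 31 mm gap after the −x posts and between neighbouring slats, leaving 46 mm before the +x posts.


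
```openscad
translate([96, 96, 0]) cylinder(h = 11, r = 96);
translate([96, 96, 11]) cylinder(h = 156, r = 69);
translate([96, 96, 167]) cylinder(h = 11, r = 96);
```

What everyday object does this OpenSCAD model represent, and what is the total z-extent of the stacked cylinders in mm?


A spool. The overall height is 178 mm.

Three coaxial cylinders, large–small–large — a spool. Two 11 mm flanges and a 156 mm core give 11 + 156 + 11 = 178 mm.


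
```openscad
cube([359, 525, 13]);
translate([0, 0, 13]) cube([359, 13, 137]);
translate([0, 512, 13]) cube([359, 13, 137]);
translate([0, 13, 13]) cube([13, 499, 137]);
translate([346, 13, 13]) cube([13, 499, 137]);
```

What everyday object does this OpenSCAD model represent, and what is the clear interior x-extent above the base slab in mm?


An open box. The internal width is 333 mm.

A 359×525 base slab with four walls standing on it — an open box. The base is 359 mm wide and the walls are 13 mm thick, so the internal width is 359 − 2 × 13 = 333 mm.


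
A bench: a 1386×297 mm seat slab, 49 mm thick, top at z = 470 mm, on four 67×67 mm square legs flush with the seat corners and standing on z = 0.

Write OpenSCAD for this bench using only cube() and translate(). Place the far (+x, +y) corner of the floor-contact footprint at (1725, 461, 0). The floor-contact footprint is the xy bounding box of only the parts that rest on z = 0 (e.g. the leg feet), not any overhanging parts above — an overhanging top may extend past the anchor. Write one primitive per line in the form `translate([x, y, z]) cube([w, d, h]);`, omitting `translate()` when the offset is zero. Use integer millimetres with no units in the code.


translate([339, 164, 421]) cube([1386, 297, 49]);
translate([339, 164, 0]) cube([67, 67, 421]);
translate([339, 394, 0]) cube([67, 67, 421]);
translate([1658, 164, 0]) cube([67, 67, 421]);
translate([1658, 394, 0]) cube([67, 67, 421]);


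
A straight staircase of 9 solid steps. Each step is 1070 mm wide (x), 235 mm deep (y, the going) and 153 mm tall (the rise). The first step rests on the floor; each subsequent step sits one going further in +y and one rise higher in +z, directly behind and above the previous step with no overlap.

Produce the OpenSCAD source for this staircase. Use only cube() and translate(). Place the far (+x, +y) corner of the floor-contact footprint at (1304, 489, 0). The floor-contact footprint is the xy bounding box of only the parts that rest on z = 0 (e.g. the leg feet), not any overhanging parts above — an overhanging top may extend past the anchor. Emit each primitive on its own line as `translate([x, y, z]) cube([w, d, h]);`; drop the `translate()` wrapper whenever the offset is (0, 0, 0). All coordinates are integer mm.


translate([234, 254, 0]) cube([1070, 235, 153]);
translate([234, 489, 153]) cube([1070, 235, 153]);
translate([234, 724, 306]) cube([1070, 235, 153]);
translate([234, 959, 459]) cube([1070, 235, 153]);
translate([234, 1194, 612]) cube([1070, 235, 153]);
translate([234, 1429, 765]) cube([1070, 235, 153]);
translate([234, 1664, 918]) cube([1070, 235, 153]);
translate([234, 1899, 1071]) cube([1070, 235, 153]);
translate([234, 2134, 1224]) cube([1070, 235, 153]);


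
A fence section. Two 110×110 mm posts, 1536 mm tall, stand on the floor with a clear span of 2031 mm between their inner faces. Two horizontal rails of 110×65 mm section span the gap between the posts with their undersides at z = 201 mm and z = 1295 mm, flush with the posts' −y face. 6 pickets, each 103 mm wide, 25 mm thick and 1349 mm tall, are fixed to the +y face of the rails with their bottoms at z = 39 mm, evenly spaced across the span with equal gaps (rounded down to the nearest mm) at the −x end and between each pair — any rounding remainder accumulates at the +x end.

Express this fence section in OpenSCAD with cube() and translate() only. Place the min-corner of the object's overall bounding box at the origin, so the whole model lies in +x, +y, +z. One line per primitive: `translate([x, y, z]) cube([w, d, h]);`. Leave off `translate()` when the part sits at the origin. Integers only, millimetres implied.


cube([110, 110, 1536]);
translate([2141, 0, 0]) cube([110, 110, 1536]);
translate([110, 0, 201]) cube([2031, 110, 65]);
translate([110, 0, 1295]) cube([2031, 110, 65]);
translate([311, 110, 39]) cube([103, 25, 1349]);
translate([615, 110, 39]) cube([103, 25, 1349]);
translate([919, 110, 39]) cube([103, 25, 1349]);
translate([1223, 110, 39]) cube([103, 25, 1349]);
translate([1527, 110, 39]) cube([103, 25, 1349]);
translate([1831, 110, 39]) cube([103, 25, 1349]);


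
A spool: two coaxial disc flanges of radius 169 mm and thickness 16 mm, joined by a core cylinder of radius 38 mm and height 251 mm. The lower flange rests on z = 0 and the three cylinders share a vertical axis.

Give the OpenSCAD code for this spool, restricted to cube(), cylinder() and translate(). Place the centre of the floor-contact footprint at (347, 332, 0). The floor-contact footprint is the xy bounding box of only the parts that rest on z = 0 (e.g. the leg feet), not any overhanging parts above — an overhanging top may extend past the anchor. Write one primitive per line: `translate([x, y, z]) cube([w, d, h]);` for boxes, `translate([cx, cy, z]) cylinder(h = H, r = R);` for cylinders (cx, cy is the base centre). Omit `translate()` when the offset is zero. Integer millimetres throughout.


translate([347, 332, 0]) cylinder(h = 16, r = 169);
translate([347, 332, 16]) cylinder(h = 251, r = 38);
translate([347, 332, 267]) cylinder(h = 16, r = 169);


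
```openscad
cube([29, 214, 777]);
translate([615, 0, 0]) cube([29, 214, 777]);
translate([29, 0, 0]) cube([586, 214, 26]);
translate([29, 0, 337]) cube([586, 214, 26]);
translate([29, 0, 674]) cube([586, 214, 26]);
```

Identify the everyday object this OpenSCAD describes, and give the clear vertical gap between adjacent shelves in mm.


A bookshelf. The clear shelf gap is 311 mm.

Two tall side panels with 3 horizontal boards between them — a bookshelf. The first two shelf undersides are at z = 0 and z = 337; with shelf thickness 26, the clear gap is 337 − 0 − 26 = 311 mm.


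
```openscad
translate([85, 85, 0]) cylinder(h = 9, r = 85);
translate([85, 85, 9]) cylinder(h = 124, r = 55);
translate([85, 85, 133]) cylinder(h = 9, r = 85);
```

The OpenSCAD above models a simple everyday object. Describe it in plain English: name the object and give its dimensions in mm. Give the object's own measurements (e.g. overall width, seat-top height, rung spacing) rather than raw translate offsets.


A spool: two coaxial disc flanges of radius 85 mm and thickness 9 mm, joined by a core cylinder of radius 55 mm and height 124 mm. The lower flange rests on z = 0 and the three cylinders share a vertical axis.


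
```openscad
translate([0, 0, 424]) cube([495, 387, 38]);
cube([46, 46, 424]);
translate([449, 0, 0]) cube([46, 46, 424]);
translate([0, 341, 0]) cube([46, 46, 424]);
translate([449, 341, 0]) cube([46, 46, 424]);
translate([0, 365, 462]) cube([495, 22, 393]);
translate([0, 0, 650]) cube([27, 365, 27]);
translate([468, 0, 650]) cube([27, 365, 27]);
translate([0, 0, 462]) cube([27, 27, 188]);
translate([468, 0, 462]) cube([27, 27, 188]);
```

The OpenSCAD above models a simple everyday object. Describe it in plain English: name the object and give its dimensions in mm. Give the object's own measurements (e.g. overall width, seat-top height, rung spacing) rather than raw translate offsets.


A chair. The seat is a 495×387×38 mm slab with its top at z = 462 mm, on four 46×46 mm corner legs (flush with the seat edges, standing on z = 0). A flat backrest 22 mm thick, 393 mm tall, spans the full seat width and rises from the seat top along its +y edge, rear face flush with the rear of the seat. Two armrests of 27×27 mm section run along each side from the seat's front edge to the front of the backrest, top faces 215 mm above the seat top and outer faces flush with the seat's x-edges; a 27×27 mm post under the front of each armrest stands on the seat at the front corner.


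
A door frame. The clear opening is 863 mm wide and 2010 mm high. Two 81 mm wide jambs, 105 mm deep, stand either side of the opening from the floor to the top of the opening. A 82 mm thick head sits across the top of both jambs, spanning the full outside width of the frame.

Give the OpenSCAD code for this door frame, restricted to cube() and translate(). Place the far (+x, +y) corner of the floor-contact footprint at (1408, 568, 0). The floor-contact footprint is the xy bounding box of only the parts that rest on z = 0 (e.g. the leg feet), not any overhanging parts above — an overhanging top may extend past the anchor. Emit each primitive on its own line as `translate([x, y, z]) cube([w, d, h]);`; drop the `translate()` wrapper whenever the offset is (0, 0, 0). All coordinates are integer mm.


translate([383, 463, 0]) cube([81, 105, 2010]);
translate([1327, 463, 0]) cube([81, 105, 2010]);
translate([383, 463, 2010]) cube([1025, 105, 82]);


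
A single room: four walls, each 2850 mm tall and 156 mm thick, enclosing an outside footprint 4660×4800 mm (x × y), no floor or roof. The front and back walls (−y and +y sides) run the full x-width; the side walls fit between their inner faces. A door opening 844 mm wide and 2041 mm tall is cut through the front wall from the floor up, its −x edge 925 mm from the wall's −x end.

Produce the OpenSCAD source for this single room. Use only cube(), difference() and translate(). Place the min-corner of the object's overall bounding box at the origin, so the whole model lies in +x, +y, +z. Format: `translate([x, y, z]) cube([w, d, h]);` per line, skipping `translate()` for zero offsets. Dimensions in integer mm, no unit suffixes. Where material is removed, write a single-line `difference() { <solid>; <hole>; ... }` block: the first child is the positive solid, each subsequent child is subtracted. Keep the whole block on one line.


difference() { cube([4660, 156, 2850]); translate([925, 0, 0]) cube([844, 156, 2041]); }
translate([0, 4644, 0]) cube([4660, 156, 2850]);
translate([0, 156, 0]) cube([156, 4488, 2850]);
translate([4504, 156, 0]) cube([156, 4488, 2850]);


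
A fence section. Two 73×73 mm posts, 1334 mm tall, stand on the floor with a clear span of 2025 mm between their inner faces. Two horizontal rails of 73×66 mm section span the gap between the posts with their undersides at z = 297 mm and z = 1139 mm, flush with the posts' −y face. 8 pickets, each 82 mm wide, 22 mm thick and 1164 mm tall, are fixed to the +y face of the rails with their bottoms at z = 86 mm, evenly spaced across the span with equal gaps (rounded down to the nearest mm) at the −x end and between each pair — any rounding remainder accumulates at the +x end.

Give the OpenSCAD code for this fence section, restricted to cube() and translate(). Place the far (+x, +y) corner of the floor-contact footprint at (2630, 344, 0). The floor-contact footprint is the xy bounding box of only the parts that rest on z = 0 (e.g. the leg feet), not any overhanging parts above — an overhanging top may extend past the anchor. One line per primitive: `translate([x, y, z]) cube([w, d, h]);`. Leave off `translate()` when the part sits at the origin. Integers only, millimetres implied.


translate([459, 271, 0]) cube([73, 73, 1334]);
translate([2557, 271, 0]) cube([73, 73, 1334]);
translate([532, 271, 297]) cube([2025, 73, 66]);
translate([532, 271, 1139]) cube([2025, 73, 66]);
translate([684, 344, 86]) cube([82, 22, 1164]);
translate([918, 344, 86]) cube([82, 22, 1164]);
translate([1152, 344, 86]) cube([82, 22, 1164]);
translate([1386, 344, 86]) cube([82, 22, 1164]);
translate([1620, 344, 86]) cube([82, 22, 1164]);
translate([1854, 344, 86]) cube([82, 22, 1164]);
translate([2088, 344, 86]) cube([82, 22, 1164]);
translate([2322, 344, 86]) cube([82, 22, 1164]);


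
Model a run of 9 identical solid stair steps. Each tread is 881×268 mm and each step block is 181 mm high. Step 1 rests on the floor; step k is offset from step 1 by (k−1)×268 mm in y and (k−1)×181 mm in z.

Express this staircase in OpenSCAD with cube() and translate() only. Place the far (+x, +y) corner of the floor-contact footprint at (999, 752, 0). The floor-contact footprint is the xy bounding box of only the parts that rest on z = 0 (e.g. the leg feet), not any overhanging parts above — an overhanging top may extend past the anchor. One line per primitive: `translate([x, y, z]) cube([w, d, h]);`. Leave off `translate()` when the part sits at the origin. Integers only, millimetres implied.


translate([118, 484, 0]) cube([881, 268, 181]);
translate([118, 752, 181]) cube([881, 268, 181]);
translate([118, 1020, 362]) cube([881, 268, 181]);
translate([118, 1288, 543]) cube([881, 268, 181]);
translate([118, 1556, 724]) cube([881, 268, 181]);
translate([118, 1824, 905]) cube([881, 268, 181]);
translate([118, 2092, 1086]) cube([881, 268, 181]);
translate([118, 2360, 1267]) cube([881, 268, 181]);
translate([118, 2628, 1448]) cube([881, 268, 181]);


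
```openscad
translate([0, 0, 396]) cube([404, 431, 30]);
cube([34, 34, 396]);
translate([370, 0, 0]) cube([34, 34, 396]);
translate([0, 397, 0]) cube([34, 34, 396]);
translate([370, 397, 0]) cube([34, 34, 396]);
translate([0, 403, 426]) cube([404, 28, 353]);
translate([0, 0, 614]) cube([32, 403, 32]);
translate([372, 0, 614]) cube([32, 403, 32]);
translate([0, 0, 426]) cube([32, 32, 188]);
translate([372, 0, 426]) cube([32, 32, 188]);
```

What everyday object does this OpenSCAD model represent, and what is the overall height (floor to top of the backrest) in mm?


A chair. The overall height is 779 mm.

A slab on four corner posts with a tall panel at the back — a chair. The seat slab sits at z = 396 with thickness 30, and the 353 mm backrest starts at the seat top, so the overall height is 396 + 30 + 353 = 779 mm.


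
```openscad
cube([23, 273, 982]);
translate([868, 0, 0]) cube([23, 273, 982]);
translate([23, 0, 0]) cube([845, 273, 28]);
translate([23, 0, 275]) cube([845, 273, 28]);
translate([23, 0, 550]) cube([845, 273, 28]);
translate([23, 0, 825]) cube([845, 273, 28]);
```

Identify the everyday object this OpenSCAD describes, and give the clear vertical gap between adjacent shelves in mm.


A bookshelf. The clear shelf gap is 247 mm.

Two tall side panels with 4 horizontal boards between them — a bookshelf. The first two shelf undersides are at z = 0 and z = 275; with shelf thickness 28, the clear gap is 275 − 0 − 28 = 247 mm.


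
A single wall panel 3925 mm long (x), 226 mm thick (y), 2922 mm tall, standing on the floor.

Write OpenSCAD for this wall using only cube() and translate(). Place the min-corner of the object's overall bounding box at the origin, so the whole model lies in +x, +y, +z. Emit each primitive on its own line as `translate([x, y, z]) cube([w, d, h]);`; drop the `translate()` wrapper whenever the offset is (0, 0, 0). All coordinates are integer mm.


cube([3925, 226, 2922]);


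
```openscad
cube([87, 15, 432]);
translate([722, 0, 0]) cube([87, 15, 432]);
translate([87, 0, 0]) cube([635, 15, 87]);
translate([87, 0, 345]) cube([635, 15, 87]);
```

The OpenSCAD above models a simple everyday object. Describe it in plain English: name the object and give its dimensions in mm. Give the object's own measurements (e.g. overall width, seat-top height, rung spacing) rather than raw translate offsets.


A rectangular picture frame lying in the x–z plane (depth along y). The opening is 635 mm wide (x) by 258 mm tall (z), surrounded by a border 87 mm wide on all four sides. The frame is 15 mm deep and is made of two full-height vertical stiles with two horizontal rails fitted between them.


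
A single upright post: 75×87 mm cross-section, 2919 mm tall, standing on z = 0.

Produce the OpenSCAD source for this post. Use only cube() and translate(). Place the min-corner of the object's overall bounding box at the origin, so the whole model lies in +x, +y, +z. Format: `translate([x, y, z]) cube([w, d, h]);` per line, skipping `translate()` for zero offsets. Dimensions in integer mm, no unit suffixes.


cube([75, 87, 2919]);


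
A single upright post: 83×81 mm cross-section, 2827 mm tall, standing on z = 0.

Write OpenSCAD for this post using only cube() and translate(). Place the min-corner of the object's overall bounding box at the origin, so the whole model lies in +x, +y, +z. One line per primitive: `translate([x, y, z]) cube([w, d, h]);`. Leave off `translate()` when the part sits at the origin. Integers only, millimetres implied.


cube([83, 81, 2827]);


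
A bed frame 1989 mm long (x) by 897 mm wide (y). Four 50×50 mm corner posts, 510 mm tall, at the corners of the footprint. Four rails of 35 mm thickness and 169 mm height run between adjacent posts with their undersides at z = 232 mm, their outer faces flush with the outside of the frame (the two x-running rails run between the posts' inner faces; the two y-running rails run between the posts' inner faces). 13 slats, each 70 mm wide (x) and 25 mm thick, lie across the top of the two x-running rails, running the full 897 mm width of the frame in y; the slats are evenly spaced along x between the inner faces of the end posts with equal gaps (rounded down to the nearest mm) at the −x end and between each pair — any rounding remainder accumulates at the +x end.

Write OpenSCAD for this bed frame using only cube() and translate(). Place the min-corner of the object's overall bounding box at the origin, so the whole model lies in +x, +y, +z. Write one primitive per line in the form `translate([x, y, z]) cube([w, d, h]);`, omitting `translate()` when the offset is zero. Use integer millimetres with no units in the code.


// slat z = rail_z + rail_h = 232 + 169 = 401
// slat gap = ⌊(1889 − 13·70) / 14⌋ = 69
cube([50, 50, 510]);
translate([0, 847, 0]) cube([50, 50, 510]);
translate([1939, 0, 0]) cube([50, 50, 510]);
translate([1939, 847, 0]) cube([50, 50, 510]);
translate([50, 0, 232]) cube([1889, 35, 169]);
translate([50, 862, 232]) cube([1889, 35, 169]);
translate([0, 50, 232]) cube([35, 797, 169]);
translate([1954, 50, 232]) cube([35, 797, 169]);
translate([119, 0, 401]) cube([70, 897, 25]);
translate([258, 0, 401]) cube([70, 897, 25]);
translate([397, 0, 401]) cube([70, 897, 25]);
translate([536, 0, 401]) cube([70, 897, 25]);
translate([675, 0, 401]) cube([70, 897, 25]);
translate([814, 0, 401]) cube([70, 897, 25]);
translate([953, 0, 401]) cube([70, 897, 25]);
translate([1092, 0, 401]) cube([70, 897, 25]);
translate([1231, 0, 401]) cube([70, 897, 25]);
translate([1370, 0, 401]) cube([70, 897, 25]);
translate([1509, 0, 401]) cube([70, 897, 25]);
translate([1648, 0, 401]) cube([70, 897, 25]);
translate([1787, 0, 401]) cube([70, 897, 25]);


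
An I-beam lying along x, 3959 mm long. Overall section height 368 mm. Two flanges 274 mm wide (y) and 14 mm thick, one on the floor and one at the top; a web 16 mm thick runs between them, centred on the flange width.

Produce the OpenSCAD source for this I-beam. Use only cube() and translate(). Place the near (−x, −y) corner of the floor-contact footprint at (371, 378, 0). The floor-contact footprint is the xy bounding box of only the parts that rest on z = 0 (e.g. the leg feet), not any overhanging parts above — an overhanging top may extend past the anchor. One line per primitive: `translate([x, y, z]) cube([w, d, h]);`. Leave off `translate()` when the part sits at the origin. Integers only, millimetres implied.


translate([371, 378, 0]) cube([3959, 274, 14]);
translate([371, 507, 14]) cube([3959, 16, 340]);
translate([371, 378, 354]) cube([3959, 274, 14]);


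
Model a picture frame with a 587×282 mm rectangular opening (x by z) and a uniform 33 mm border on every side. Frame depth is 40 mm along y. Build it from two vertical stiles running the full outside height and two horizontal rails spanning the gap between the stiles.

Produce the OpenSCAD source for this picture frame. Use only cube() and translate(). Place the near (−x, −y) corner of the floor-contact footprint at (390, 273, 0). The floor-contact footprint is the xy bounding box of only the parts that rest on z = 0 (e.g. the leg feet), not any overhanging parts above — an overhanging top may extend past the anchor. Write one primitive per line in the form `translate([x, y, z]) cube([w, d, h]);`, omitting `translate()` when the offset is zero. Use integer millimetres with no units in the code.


translate([390, 273, 0]) cube([33, 40, 348]);
translate([1010, 273, 0]) cube([33, 40, 348]);
translate([423, 273, 0]) cube([587, 40, 33]);
translate([423, 273, 315]) cube([587, 40, 33]);


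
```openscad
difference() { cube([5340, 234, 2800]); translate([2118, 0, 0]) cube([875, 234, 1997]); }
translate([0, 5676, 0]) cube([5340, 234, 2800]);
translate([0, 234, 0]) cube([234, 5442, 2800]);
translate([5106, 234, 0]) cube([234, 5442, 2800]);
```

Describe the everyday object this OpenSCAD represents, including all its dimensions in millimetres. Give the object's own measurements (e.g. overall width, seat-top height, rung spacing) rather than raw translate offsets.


A single room: four walls, each 2800 mm tall and 234 mm thick, enclosing an outside footprint 5340×5910 mm (x × y), no floor or roof. The front and back walls (−y and +y sides) run the full x-width; the side walls fit between their inner faces. A door opening 875 mm wide and 1997 mm tall is cut through the front wall from the floor up, its −x edge 2118 mm from the wall's −x end.


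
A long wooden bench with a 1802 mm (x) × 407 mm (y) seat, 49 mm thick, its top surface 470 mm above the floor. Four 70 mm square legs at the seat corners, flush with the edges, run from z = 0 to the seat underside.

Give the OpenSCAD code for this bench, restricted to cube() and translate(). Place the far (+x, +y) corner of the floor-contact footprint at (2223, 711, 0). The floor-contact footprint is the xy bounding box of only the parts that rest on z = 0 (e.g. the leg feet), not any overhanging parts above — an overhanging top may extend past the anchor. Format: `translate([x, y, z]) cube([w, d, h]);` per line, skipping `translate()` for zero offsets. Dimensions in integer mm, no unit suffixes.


translate([421, 304, 421]) cube([1802, 407, 49]);
translate([421, 304, 0]) cube([70, 70, 421]);
translate([421, 641, 0]) cube([70, 70, 421]);
translate([2153, 304, 0]) cube([70, 70, 421]);
translate([2153, 641, 0]) cube([70, 70, 421]);


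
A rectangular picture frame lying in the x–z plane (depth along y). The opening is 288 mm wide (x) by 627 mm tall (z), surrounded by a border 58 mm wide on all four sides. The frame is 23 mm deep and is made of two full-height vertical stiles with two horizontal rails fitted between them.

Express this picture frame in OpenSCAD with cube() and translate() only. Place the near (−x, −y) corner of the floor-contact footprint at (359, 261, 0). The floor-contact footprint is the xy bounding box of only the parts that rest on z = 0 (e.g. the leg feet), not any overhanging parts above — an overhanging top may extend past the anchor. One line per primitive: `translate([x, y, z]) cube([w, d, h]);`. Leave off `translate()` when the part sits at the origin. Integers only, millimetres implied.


translate([359, 261, 0]) cube([58, 23, 743]);
translate([705, 261, 0]) cube([58, 23, 743]);
translate([417, 261, 0]) cube([288, 23, 58]);
translate([417, 261, 685]) cube([288, 23, 58]);


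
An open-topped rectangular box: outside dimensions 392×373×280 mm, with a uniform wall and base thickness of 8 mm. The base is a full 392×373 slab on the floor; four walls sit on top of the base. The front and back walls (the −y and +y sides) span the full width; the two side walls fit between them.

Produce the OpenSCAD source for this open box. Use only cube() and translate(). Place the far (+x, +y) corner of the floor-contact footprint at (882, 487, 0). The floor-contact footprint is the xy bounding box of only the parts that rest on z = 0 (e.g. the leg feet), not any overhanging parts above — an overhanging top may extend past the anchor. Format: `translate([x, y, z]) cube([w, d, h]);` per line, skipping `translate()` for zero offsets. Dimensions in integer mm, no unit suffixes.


translate([490, 114, 0]) cube([392, 373, 8]);
translate([490, 114, 8]) cube([392, 8, 272]);
translate([490, 479, 8]) cube([392, 8, 272]);
translate([490, 122, 8]) cube([8, 357, 272]);
translate([874, 122, 8]) cube([8, 357, 272]);


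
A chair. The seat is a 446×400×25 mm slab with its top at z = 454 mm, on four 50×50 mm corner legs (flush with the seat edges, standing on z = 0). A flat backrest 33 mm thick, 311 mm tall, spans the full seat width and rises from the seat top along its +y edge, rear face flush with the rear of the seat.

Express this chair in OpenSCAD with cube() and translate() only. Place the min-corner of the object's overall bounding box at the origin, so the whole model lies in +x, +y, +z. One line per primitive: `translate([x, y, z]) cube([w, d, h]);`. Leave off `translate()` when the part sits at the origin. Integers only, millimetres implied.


translate([0, 0, 429]) cube([446, 400, 25]);
cube([50, 50, 429]);
translate([396, 0, 0]) cube([50, 50, 429]);
translate([0, 350, 0]) cube([50, 50, 429]);
translate([396, 350, 0]) cube([50, 50, 429]);
translate([0, 367, 454]) cube([446, 33, 311]);


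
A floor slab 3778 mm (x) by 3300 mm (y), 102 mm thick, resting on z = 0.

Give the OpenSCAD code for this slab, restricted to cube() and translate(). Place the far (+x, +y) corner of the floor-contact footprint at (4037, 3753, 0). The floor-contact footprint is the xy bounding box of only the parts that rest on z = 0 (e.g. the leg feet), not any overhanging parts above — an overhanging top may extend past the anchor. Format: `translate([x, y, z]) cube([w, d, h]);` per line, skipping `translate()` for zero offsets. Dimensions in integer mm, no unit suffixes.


translate([259, 453, 0]) cube([3778, 3300, 102]);


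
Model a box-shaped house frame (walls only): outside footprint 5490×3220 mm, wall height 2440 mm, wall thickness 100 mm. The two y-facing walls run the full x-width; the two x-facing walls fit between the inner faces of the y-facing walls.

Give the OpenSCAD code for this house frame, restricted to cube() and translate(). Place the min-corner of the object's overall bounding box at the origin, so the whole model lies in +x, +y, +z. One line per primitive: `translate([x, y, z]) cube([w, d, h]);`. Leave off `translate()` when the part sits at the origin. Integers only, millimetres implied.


cube([5490, 100, 2440]);
translate([0, 3120, 0]) cube([5490, 100, 2440]);
translate([0, 100, 0]) cube([100, 3020, 2440]);
translate([5390, 100, 0]) cube([100, 3020, 2440]);


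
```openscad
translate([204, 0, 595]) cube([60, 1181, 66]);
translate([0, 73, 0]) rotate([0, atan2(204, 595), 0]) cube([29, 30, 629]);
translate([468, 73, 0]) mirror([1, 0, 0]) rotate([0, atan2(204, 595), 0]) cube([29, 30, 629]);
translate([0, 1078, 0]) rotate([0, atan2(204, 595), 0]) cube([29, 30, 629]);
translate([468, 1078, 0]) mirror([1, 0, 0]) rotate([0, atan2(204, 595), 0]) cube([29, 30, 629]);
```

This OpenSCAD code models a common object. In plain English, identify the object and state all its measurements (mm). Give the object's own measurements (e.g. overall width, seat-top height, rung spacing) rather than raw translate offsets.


A sawhorse. A 60×1181×66 mm beam (x, y, z) sits on two A-frame leg pairs. Each pair is two raked legs of 29×30 mm section (30 mm along y) splaying symmetrically in x. Each leg rises 595 mm vertically over 204 mm of horizontal reach and is 629 mm long along its own axis. Every leg's outer bottom edge rests on the floor and its outer top edge meets a bottom edge of the beam — the left legs (tilting toward +x) meet the beam's −x bottom edge, the right legs (their mirror images, tilting toward −x) meet its +x bottom edge — so the leg tops tuck under the beam, the beam's underside is 595 mm above the floor, and the feet are 468 mm apart outside-to-outside with the beam centred between them. The two leg pairs are set in 73 mm from either end of the beam.


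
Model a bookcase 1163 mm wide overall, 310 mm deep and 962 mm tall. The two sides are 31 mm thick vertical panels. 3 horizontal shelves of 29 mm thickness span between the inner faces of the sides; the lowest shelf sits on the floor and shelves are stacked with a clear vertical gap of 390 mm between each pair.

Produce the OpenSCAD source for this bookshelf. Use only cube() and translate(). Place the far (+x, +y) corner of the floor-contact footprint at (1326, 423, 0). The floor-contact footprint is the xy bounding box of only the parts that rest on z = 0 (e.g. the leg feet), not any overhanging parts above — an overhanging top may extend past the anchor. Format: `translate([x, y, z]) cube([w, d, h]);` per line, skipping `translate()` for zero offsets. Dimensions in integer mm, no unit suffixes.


translate([163, 113, 0]) cube([31, 310, 962]);
translate([1295, 113, 0]) cube([31, 310, 962]);
translate([194, 113, 0]) cube([1101, 310, 29]);
translate([194, 113, 419]) cube([1101, 310, 29]);
translate([194, 113, 838]) cube([1101, 310, 29]);


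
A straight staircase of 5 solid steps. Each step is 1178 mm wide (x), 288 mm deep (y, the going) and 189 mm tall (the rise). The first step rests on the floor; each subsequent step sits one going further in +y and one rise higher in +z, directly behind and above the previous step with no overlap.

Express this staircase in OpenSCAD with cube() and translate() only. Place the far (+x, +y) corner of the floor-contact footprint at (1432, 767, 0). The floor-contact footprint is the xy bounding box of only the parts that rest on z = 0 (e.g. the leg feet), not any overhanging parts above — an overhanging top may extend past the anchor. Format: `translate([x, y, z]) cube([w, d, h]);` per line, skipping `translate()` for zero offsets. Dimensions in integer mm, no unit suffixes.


translate([254, 479, 0]) cube([1178, 288, 189]);
translate([254, 767, 189]) cube([1178, 288, 189]);
translate([254, 1055, 378]) cube([1178, 288, 189]);
translate([254, 1343, 567]) cube([1178, 288, 189]);
translate([254, 1631, 756]) cube([1178, 288, 189]);


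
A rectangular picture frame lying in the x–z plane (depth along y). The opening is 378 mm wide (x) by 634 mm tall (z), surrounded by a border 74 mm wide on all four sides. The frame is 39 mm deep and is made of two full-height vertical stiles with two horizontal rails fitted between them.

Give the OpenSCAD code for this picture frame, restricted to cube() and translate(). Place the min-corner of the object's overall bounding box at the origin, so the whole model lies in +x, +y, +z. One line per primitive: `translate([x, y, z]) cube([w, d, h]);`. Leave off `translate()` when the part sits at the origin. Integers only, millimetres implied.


cube([74, 39, 782]);
translate([452, 0, 0]) cube([74, 39, 782]);
translate([74, 0, 0]) cube([378, 39, 74]);
translate([74, 0, 708]) cube([378, 39, 74]);


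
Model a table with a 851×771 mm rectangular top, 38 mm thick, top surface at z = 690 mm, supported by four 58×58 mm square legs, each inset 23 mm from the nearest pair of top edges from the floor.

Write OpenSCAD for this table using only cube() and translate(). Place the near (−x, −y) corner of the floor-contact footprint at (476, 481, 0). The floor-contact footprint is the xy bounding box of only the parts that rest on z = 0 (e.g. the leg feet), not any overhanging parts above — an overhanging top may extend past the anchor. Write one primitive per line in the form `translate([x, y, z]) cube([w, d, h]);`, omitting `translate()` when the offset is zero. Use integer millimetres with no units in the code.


// leg_h = 690 - 38 = 652
translate([453, 458, 652]) cube([851, 771, 38]);
translate([476, 481, 0]) cube([58, 58, 652]);
translate([1223, 481, 0]) cube([58, 58, 652]);
translate([476, 1148, 0]) cube([58, 58, 652]);
translate([1223, 1148, 0]) cube([58, 58, 652]);
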